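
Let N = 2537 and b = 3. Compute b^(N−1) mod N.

3^1 ≡ 3 (mod 2537)
3^2 ≡ 3^2 = 9 ≡ 9 (mod 2537)
3^4 ≡ 9^2 = 81 ≡ 81 (mod 2537)
3^8 ≡ 81^2 = 6561 ≡ 1487 (mod 2537)
3^16 ≡ 1487^2 = 2211169 ≡ 1442 (mod 2537)
3^32 ≡ 1442^2 = 2079364 ≡ 1561 (mod 2537)
3^64 ≡ 1561^2 = 2436721 ≡ 1201 (mod 2537)
3^128 ≡ 1201^2 = 1442401 ≡ 1385 (mod 2537)
3^256 ≡ 1385^2 = 1918225 ≡ 253 (mod 2537)
3^512 ≡ 253^2 = 64009 ≡ 584 (mod 2537)
3^1024 ≡ 584^2 = 341056 ≡ 1098 (mod 2537)
3^2048 ≡ 1098^2 = 1205604 ≡ 529 (mod 2537)
2536 = 2048 + 256 + 128 + 64 + 32 + 8 in binary powers of 2.
So 3^2536 ≡ 529 · 253 · 1385 · 1201 · 1561 · 1487 ≡ 969 (mod 2537).
Since 969 ≠ 1, base 3 is a Fermat witness: 2537 is composite.

969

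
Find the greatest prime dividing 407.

407 = 11 · 37
37 is prime.
So 407 = 11 · 37; the largest prime factor is 37.

37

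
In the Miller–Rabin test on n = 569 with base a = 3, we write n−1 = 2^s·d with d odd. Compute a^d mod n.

277

569 − 1 = 568 = 2^3 · 71, so d = 71.
3^1 ≡ 3 (mod 569)
3^2 ≡ 3^2 = 9 ≡ 9 (mod 569)
3^4 ≡ 9^2 = 81 ≡ 81 (mod 569)
3^8 ≡ 81^2 = 6561 ≡ 302 (mod 569)
3^16 ≡ 302^2 = 91204 ≡ 164 (mod 569)
3^32 ≡ 164^2 = 26896 ≡ 153 (mod 569)
3^64 ≡ 153^2 = 23409 ≡ 80 (mod 569)
71 = 64 + 4 + 2 + 1 in binary powers of 2.
So 3^71 ≡ 80 · 81 · 9 · 3 ≡ 277 (mod 569).
Squaring chain: 277 → 483 → 568; reaches −1, so base 3 does not prove 569 composite.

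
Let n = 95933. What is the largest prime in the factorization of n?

97

95933 = 23 · 4171
4171 = 43 · 97
97 is prime.
So 95933 = 23 · 43 · 97; the largest prime factor is 97.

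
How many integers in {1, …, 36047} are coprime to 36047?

Factor: 36047 = 11 · 29 · 113.
φ(36047) = (11−1) · (29−1) · (113−1) = 10 · 28 · 112 = 31360.

31360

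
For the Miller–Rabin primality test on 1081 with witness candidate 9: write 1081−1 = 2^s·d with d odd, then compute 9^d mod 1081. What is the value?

660

1081 − 1 = 1080 = 2^3 · 135, so d = 135.
9^1 ≡ 9 (mod 1081)
9^2 ≡ 9^2 = 81 ≡ 81 (mod 1081)
9^4 ≡ 81^2 = 6561 ≡ 75 (mod 1081)
9^8 ≡ 75^2 = 5625 ≡ 220 (mod 1081)
9^16 ≡ 220^2 = 48400 ≡ 836 (mod 1081)
9^32 ≡ 836^2 = 698896 ≡ 570 (mod 1081)
9^64 ≡ 570^2 = 324900 ≡ 600 (mod 1081)
9^128 ≡ 600^2 = 360000 ≡ 27 (mod 1081)
135 = 128 + 4 + 2 + 1 in binary powers of 2.
So 9^135 ≡ 27 · 75 · 81 · 9 ≡ 660 (mod 1081).
Squaring chain: 660 → 1038 → 768; never reaches −1, so base 9 is a Miller–Rabin witness that 1081 is composite.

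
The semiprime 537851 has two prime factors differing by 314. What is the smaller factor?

Since p = q + 314, we have 537851 = q(q + 314), so q² + 314q − 537851 = 0.
Discriminant: 314² + 4·537851 = 98596 + 2151404 = 2250000; √2250000 = 1500.
q = (−314 + 1500)/2 = 593, and p = q + 314 = 907.
Check: 593 · 907 = 537851.

593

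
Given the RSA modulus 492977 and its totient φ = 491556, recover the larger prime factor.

823

φ(n) = (p−1)(q−1) = n − (p+q) + 1, so p + q = 492977 − 491556 + 1 = 1422.
p and q are the roots of t² − 1422t + 492977 = 0.
Discriminant: 1422² − 4·492977 = 2022084 − 1971908 = 50176; √50176 = 224.
q = (1422 − 224)/2 = 599, p = (1422 + 224)/2 = 823.
Check: 599 · 823 = 492977.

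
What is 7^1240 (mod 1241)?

7^1 ≡ 7 (mod 1241)
7^2 ≡ 7^2 = 49 ≡ 49 (mod 1241)
7^4 ≡ 49^2 = 2401 ≡ 1160 (mod 1241)
7^8 ≡ 1160^2 = 1345600 ≡ 356 (mod 1241)
7^16 ≡ 356^2 = 126736 ≡ 154 (mod 1241)
7^32 ≡ 154^2 = 23716 ≡ 137 (mod 1241)
7^64 ≡ 137^2 = 18769 ≡ 154 (mod 1241)
7^128 ≡ 154^2 = 23716 ≡ 137 (mod 1241)
7^256 ≡ 137^2 = 18769 ≡ 154 (mod 1241)
7^512 ≡ 154^2 = 23716 ≡ 137 (mod 1241)
7^1024 ≡ 137^2 = 18769 ≡ 154 (mod 1241)
1240 = 1024 + 128 + 64 + 16 + 8 in binary powers of 2.
So 7^1240 ≡ 154 · 137 · 154 · 154 · 356 ≡ 373 (mod 1241).
Since 373 ≠ 1, base 7 is a Fermat witness: 1241 is composite.

373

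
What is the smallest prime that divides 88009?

17

88009 is odd.
Digit sum 25, not divisible by 3.
Ends in 9: not divisible by 5.
7: 88009 = 7·12572 + 5
11: 88009 = 11·8000 + 9
13: 88009 = 13·6769 + 12
17: 88009 = 17·5177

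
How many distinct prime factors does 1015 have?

1015 = 5 · 203
203 = 7 · 29
1015 = 5 · 7 · 29, which has 3 distinct prime factors.

3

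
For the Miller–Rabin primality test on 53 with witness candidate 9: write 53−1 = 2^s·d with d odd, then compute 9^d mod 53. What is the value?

52

53 − 1 = 52 = 2^2 · 13, so d = 13.
9^1 ≡ 9 (mod 53)
9^2 ≡ 9^2 = 81 ≡ 28 (mod 53)
9^4 ≡ 28^2 = 784 ≡ 42 (mod 53)
9^8 ≡ 42^2 = 1764 ≡ 15 (mod 53)
13 = 8 + 4 + 1 in binary powers of 2.
So 9^13 ≡ 15 · 42 · 9 ≡ 52 (mod 53).
Since 9^d ≡ 52 (mod 53), base 9 does not prove 53 composite.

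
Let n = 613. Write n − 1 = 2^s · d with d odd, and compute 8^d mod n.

613 − 1 = 612 = 2^2 · 153, so d = 153.
8^1 ≡ 8 (mod 613)
8^2 ≡ 8^2 = 64 ≡ 64 (mod 613)
8^4 ≡ 64^2 = 4096 ≡ 418 (mod 613)
8^8 ≡ 418^2 = 174724 ≡ 19 (mod 613)
8^16 ≡ 19^2 = 361 ≡ 361 (mod 613)
8^32 ≡ 361^2 = 130321 ≡ 365 (mod 613)
8^64 ≡ 365^2 = 133225 ≡ 204 (mod 613)
8^128 ≡ 204^2 = 41616 ≡ 545 (mod 613)
153 = 128 + 16 + 8 + 1 in binary powers of 2.
So 8^153 ≡ 545 · 361 · 19 · 8 ≡ 35 (mod 613).
Squaring chain: 35 → 612; reaches −1, so base 8 does not prove 613 composite.

35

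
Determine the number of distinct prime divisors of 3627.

3

3627 = 3^2 · 403
403 = 13 · 31
3627 = 3^2 · 13 · 31, which has 3 distinct prime factors.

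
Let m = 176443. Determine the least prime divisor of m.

176443 is odd.
Digit sum 25, not divisible by 3.
Ends in 3: not divisible by 5.
7: 176443 = 7·25206 + 1
11: 176443 = 11·16040 + 3
13: 176443 = 13·13572 + 7
17: 176443 = 17·10379

17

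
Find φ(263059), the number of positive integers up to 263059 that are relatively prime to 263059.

247296

Factor: 263059 = 29 · 47 · 193.
φ(263059) = (29−1) · (47−1) · (193−1) = 28 · 46 · 192 = 247296.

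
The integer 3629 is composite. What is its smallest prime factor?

3629 is odd.
Digit sum 20, not divisible by 3.
Ends in 9: not divisible by 5.
7: 3629 = 7·518 + 3
11: 3629 = 11·329 + 10
13: 3629 = 13·279 + 2
17: 3629 = 17·213 + 8
19: 3629 = 19·191

19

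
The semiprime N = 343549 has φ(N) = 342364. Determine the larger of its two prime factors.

φ(n) = (p−1)(q−1) = n − (p+q) + 1, so p + q = 343549 − 342364 + 1 = 1186.
p and q are the roots of t² − 1186t + 343549 = 0.
Discriminant: 1186² − 4·343549 = 1406596 − 1374196 = 32400; √32400 = 180.
q = (1186 − 180)/2 = 503, p = (1186 + 180)/2 = 683.
Check: 503 · 683 = 343549.

683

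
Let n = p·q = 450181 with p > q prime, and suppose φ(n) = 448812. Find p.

823

φ(n) = (p−1)(q−1) = n − (p+q) + 1, so p + q = 450181 − 448812 + 1 = 1370.
p and q are the roots of t² − 1370t + 450181 = 0.
Discriminant: 1370² − 4·450181 = 1876900 − 1800724 = 76176; √76176 = 276.
q = (1370 − 276)/2 = 547, p = (1370 + 276)/2 = 823.
Check: 547 · 823 = 450181.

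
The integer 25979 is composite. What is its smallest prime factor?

83

25979 is odd.
Digit sum 32, not divisible by 3.
Ends in 9: not divisible by 5.
7: 25979 = 7·3711 + 2
11: 25979 = 11·2361 + 8
13: 25979 = 13·1998 + 5
17: 25979 = 17·1528 + 3
19: 25979 = 19·1367 + 6
23: 25979 = 23·1129 + 12
29: 25979 = 29·895 + 24
31: 25979 = 31·838 + 1
37: 25979 = 37·702 + 5
41: 25979 = 41·633 + 26
43: 25979 = 43·604 + 7
47: 25979 = 47·552 + 35
53: 25979 = 53·490 + 9
59: 25979 = 59·440 + 19
61: 25979 = 61·425 + 54
67: 25979 = 67·387 + 50
71: 25979 = 71·365 + 64
73: 25979 = 73·355 + 64
79: 25979 = 79·328 + 67
83: 25979 = 83·313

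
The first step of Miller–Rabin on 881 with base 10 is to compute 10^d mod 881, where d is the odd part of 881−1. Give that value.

177

881 − 1 = 880 = 2^4 · 55, so d = 55.
10^1 ≡ 10 (mod 881)
10^2 ≡ 10^2 = 100 ≡ 100 (mod 881)
10^4 ≡ 100^2 = 10000 ≡ 309 (mod 881)
10^8 ≡ 309^2 = 95481 ≡ 333 (mod 881)
10^16 ≡ 333^2 = 110889 ≡ 764 (mod 881)
10^32 ≡ 764^2 = 583696 ≡ 474 (mod 881)
55 = 32 + 16 + 4 + 2 + 1 in binary powers of 2.
So 10^55 ≡ 474 · 764 · 309 · 100 · 10 ≡ 177 (mod 881).
Squaring chain: 177 → 494 → 880 → 1; reaches −1, so base 10 does not prove 881 composite.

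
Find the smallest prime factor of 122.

2

122 is even: 2 divides it.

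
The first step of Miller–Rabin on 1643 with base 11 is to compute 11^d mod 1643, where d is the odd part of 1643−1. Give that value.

303

1643 − 1 = 1642 = 2^1 · 821, so d = 821.
11^1 ≡ 11 (mod 1643)
11^2 ≡ 11^2 = 121 ≡ 121 (mod 1643)
11^4 ≡ 121^2 = 14641 ≡ 1497 (mod 1643)
11^8 ≡ 1497^2 = 2241009 ≡ 1600 (mod 1643)
11^16 ≡ 1600^2 = 2560000 ≡ 206 (mod 1643)
11^32 ≡ 206^2 = 42436 ≡ 1361 (mod 1643)
11^64 ≡ 1361^2 = 1852321 ≡ 660 (mod 1643)
11^128 ≡ 660^2 = 435600 ≡ 205 (mod 1643)
11^256 ≡ 205^2 = 42025 ≡ 950 (mod 1643)
11^512 ≡ 950^2 = 902500 ≡ 493 (mod 1643)
821 = 512 + 256 + 32 + 16 + 4 + 1 in binary powers of 2.
So 11^821 ≡ 493 · 950 · 1361 · 206 · 1497 · 11 ≡ 303 (mod 1643).
Squaring chain: 303; never reaches −1, so base 11 is a Miller–Rabin witness that 1643 is composite.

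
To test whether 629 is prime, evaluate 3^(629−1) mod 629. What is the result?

625

3^1 ≡ 3 (mod 629)
3^2 ≡ 3^2 = 9 ≡ 9 (mod 629)
3^4 ≡ 9^2 = 81 ≡ 81 (mod 629)
3^8 ≡ 81^2 = 6561 ≡ 271 (mod 629)
3^16 ≡ 271^2 = 73441 ≡ 477 (mod 629)
3^32 ≡ 477^2 = 227529 ≡ 460 (mod 629)
3^64 ≡ 460^2 = 211600 ≡ 256 (mod 629)
3^128 ≡ 256^2 = 65536 ≡ 120 (mod 629)
3^256 ≡ 120^2 = 14400 ≡ 562 (mod 629)
3^512 ≡ 562^2 = 315844 ≡ 86 (mod 629)
628 = 512 + 64 + 32 + 16 + 4 in binary powers of 2.
So 3^628 ≡ 86 · 256 · 460 · 477 · 81 ≡ 625 (mod 629).
Since 625 ≠ 1, base 3 is a Fermat witness: 629 is composite.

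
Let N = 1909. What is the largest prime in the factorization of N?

1909 = 23 · 83
83 is prime.
So 1909 = 23 · 83; the largest prime factor is 83.

83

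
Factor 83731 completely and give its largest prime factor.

73

83731 = 31 · 2701
2701 = 37 · 73
73 is prime.
So 83731 = 31 · 37 · 73; the largest prime factor is 73.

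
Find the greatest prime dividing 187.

17

187 = 11 · 17
17 is prime.
So 187 = 11 · 17; the largest prime factor is 17.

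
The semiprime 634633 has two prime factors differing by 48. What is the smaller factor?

Since p = q + 48, we have 634633 = q(q + 48), so q² + 48q − 634633 = 0.
Discriminant: 48² + 4·634633 = 2304 + 2538532 = 2540836; √2540836 = 1594.
q = (−48 + 1594)/2 = 773, and p = q + 48 = 821.
Check: 773 · 821 = 634633.

773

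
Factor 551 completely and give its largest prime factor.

29

551 = 19 · 29
29 is prime.
So 551 = 19 · 29; the largest prime factor is 29.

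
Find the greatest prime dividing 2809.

2809 = 53 · 53
53 = 53 · 1
So 2809 = 53^2; the largest prime factor is 53.

53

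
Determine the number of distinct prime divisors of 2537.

2537 = 43 · 59
2537 = 43 · 59, which has 2 distinct prime factors.

2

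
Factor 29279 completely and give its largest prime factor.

67

29279 = 19 · 1541
1541 = 23 · 67
67 is prime.
So 29279 = 19 · 23 · 67; the largest prime factor is 67.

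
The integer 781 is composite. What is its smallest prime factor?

11

781 is odd.
Digit sum 16, not divisible by 3.
Ends in 1: not divisible by 5.
7: 781 = 7·111 + 4
11: 781 = 11·71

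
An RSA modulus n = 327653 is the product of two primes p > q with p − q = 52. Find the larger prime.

599

Since p = q + 52, we have 327653 = q(q + 52), so q² + 52q − 327653 = 0.
Discriminant: 52² + 4·327653 = 2704 + 1310612 = 1313316; √1313316 = 1146.
q = (−52 + 1146)/2 = 547, and p = q + 52 = 599.
Check: 547 · 599 = 327653.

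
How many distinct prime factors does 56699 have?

2

56699 = 31^2 · 59
56699 = 31^2 · 59, which has 2 distinct prime factors.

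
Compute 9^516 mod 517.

383

9^1 ≡ 9 (mod 517)
9^2 ≡ 9^2 = 81 ≡ 81 (mod 517)
9^4 ≡ 81^2 = 6561 ≡ 357 (mod 517)
9^8 ≡ 357^2 = 127449 ≡ 267 (mod 517)
9^16 ≡ 267^2 = 71289 ≡ 460 (mod 517)
9^32 ≡ 460^2 = 211600 ≡ 147 (mod 517)
9^64 ≡ 147^2 = 21609 ≡ 412 (mod 517)
9^128 ≡ 412^2 = 169744 ≡ 168 (mod 517)
9^256 ≡ 168^2 = 28224 ≡ 306 (mod 517)
9^512 ≡ 306^2 = 93636 ≡ 59 (mod 517)
516 = 512 + 4 in binary powers of 2.
So 9^516 ≡ 59 · 357 ≡ 383 (mod 517).
Since 383 ≠ 1, base 9 is a Fermat witness: 517 is composite.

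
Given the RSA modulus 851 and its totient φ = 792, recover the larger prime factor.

37

φ(n) = (p−1)(q−1) = n − (p+q) + 1, so p + q = 851 − 792 + 1 = 60.
p and q are the roots of t² − 60t + 851 = 0.
Discriminant: 60² − 4·851 = 3600 − 3404 = 196; √196 = 14.
q = (60 − 14)/2 = 23, p = (60 + 14)/2 = 37.
Check: 23 · 37 = 851.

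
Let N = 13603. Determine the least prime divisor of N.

13603 is odd.
Digit sum 13, not divisible by 3.
Ends in 3: not divisible by 5.
7: 13603 = 7·1943 + 2
11: 13603 = 11·1236 + 7
13: 13603 = 13·1046 + 5
17: 13603 = 17·800 + 3
19: 13603 = 19·715 + 18
23: 13603 = 23·591 + 10
29: 13603 = 29·469 + 2
31: 13603 = 31·438 + 25
37: 13603 = 37·367 + 24
41: 13603 = 41·331 + 32
43: 13603 = 43·316 + 15
47: 13603 = 47·289 + 20
53: 13603 = 53·256 + 35
59: 13603 = 59·230 + 33
61: 13603 = 61·223

61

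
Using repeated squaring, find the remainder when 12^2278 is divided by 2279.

1543

12^1 ≡ 12 (mod 2279)
12^2 ≡ 12^2 = 144 ≡ 144 (mod 2279)
12^4 ≡ 144^2 = 20736 ≡ 225 (mod 2279)
12^8 ≡ 225^2 = 50625 ≡ 487 (mod 2279)
12^16 ≡ 487^2 = 237169 ≡ 153 (mod 2279)
12^32 ≡ 153^2 = 23409 ≡ 619 (mod 2279)
12^64 ≡ 619^2 = 383161 ≡ 289 (mod 2279)
12^128 ≡ 289^2 = 83521 ≡ 1477 (mod 2279)
12^256 ≡ 1477^2 = 2181529 ≡ 526 (mod 2279)
12^512 ≡ 526^2 = 276676 ≡ 917 (mod 2279)
12^1024 ≡ 917^2 = 840889 ≡ 2217 (mod 2279)
12^2048 ≡ 2217^2 = 4915089 ≡ 1565 (mod 2279)
2278 = 2048 + 128 + 64 + 32 + 4 + 2 in binary powers of 2.
So 12^2278 ≡ 1565 · 1477 · 289 · 619 · 225 · 144 ≡ 1543 (mod 2279).
Since 1543 ≠ 1, base 12 is a Fermat witness: 2279 is composite.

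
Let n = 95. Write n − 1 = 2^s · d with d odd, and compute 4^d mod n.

54

95 − 1 = 94 = 2^1 · 47, so d = 47.
4^1 ≡ 4 (mod 95)
4^2 ≡ 4^2 = 16 ≡ 16 (mod 95)
4^4 ≡ 16^2 = 256 ≡ 66 (mod 95)
4^8 ≡ 66^2 = 4356 ≡ 81 (mod 95)
4^16 ≡ 81^2 = 6561 ≡ 6 (mod 95)
4^32 ≡ 6^2 = 36 ≡ 36 (mod 95)
47 = 32 + 8 + 4 + 2 + 1 in binary powers of 2.
So 4^47 ≡ 36 · 81 · 66 · 16 · 4 ≡ 54 (mod 95).
Squaring chain: 54; never reaches −1, so base 4 is a Miller–Rabin witness that 95 is composite.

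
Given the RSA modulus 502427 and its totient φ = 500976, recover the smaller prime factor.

569

φ(n) = (p−1)(q−1) = n − (p+q) + 1, so p + q = 502427 − 500976 + 1 = 1452.
p and q are the roots of t² − 1452t + 502427 = 0.
Discriminant: 1452² − 4·502427 = 2108304 − 2009708 = 98596; √98596 = 314.
q = (1452 − 314)/2 = 569, p = (1452 + 314)/2 = 883.
Check: 569 · 883 = 502427.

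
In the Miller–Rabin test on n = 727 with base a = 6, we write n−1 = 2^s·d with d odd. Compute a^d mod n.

727 − 1 = 726 = 2^1 · 363, so d = 363.
6^1 ≡ 6 (mod 727)
6^2 ≡ 6^2 = 36 ≡ 36 (mod 727)
6^4 ≡ 36^2 = 1296 ≡ 569 (mod 727)
6^8 ≡ 569^2 = 323761 ≡ 246 (mod 727)
6^16 ≡ 246^2 = 60516 ≡ 175 (mod 727)
6^32 ≡ 175^2 = 30625 ≡ 91 (mod 727)
6^64 ≡ 91^2 = 8281 ≡ 284 (mod 727)
6^128 ≡ 284^2 = 80656 ≡ 686 (mod 727)
6^256 ≡ 686^2 = 470596 ≡ 227 (mod 727)
363 = 256 + 64 + 32 + 8 + 2 + 1 in binary powers of 2.
So 6^363 ≡ 227 · 284 · 91 · 246 · 36 · 6 ≡ 726 (mod 727).
Since 6^d ≡ 726 (mod 727), base 6 does not prove 727 composite.

726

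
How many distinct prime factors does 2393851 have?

3

2393851 = 31^2 · 2491
2491 = 47 · 53
2393851 = 31^2 · 47 · 53, which has 3 distinct prime factors.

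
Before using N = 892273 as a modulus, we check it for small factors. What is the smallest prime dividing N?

31

892273 is odd.
Digit sum 31, not divisible by 3.
Ends in 3: not divisible by 5.
7: 892273 = 7·127467 + 4
11: 892273 = 11·81115 + 8
13: 892273 = 13·68636 + 5
17: 892273 = 17·52486 + 11
19: 892273 = 19·46961 + 14
23: 892273 = 23·38794 + 11
29: 892273 = 29·30768 + 1
31: 892273 = 31·28783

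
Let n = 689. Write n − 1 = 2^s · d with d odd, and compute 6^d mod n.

689 − 1 = 688 = 2^4 · 43, so d = 43.
6^1 ≡ 6 (mod 689)
6^2 ≡ 6^2 = 36 ≡ 36 (mod 689)
6^4 ≡ 36^2 = 1296 ≡ 607 (mod 689)
6^8 ≡ 607^2 = 368449 ≡ 523 (mod 689)
6^16 ≡ 523^2 = 273529 ≡ 685 (mod 689)
6^32 ≡ 685^2 = 469225 ≡ 16 (mod 689)
43 = 32 + 8 + 2 + 1 in binary powers of 2.
So 6^43 ≡ 16 · 523 · 36 · 6 ≡ 241 (mod 689).
Squaring chain: 241 → 205 → 685 → 16; never reaches −1, so base 6 is a Miller–Rabin witness that 689 is composite.

241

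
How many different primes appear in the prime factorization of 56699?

2

56699 = 31^2 · 59
56699 = 31^2 · 59, which has 2 distinct prime factors.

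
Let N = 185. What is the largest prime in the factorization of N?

185 = 5 · 37
37 is prime.
So 185 = 5 · 37; the largest prime factor is 37.

37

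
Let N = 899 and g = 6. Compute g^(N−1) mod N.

6^1 ≡ 6 (mod 899)
6^2 ≡ 6^2 = 36 ≡ 36 (mod 899)
6^4 ≡ 36^2 = 1296 ≡ 397 (mod 899)
6^8 ≡ 397^2 = 157609 ≡ 284 (mod 899)
6^16 ≡ 284^2 = 80656 ≡ 645 (mod 899)
6^32 ≡ 645^2 = 416025 ≡ 687 (mod 899)
6^64 ≡ 687^2 = 471969 ≡ 893 (mod 899)
6^128 ≡ 893^2 = 797449 ≡ 36 (mod 899)
6^256 ≡ 36^2 = 1296 ≡ 397 (mod 899)
6^512 ≡ 397^2 = 157609 ≡ 284 (mod 899)
898 = 512 + 256 + 128 + 2 in binary powers of 2.
So 6^898 ≡ 284 · 397 · 36 · 36 ≡ 645 (mod 899).
Since 645 ≠ 1, base 6 is a Fermat witness: 899 is composite.

645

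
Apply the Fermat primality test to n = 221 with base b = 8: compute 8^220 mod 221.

118

8^1 ≡ 8 (mod 221)
8^2 ≡ 8^2 = 64 ≡ 64 (mod 221)
8^4 ≡ 64^2 = 4096 ≡ 118 (mod 221)
8^8 ≡ 118^2 = 13924 ≡ 1 (mod 221)
8^16 ≡ 1^2 = 1 ≡ 1 (mod 221)
8^32 ≡ 1^2 = 1 ≡ 1 (mod 221)
8^64 ≡ 1^2 = 1 ≡ 1 (mod 221)
8^128 ≡ 1^2 = 1 ≡ 1 (mod 221)
220 = 128 + 64 + 16 + 8 + 4 in binary powers of 2.
So 8^220 ≡ 1 · 1 · 1 · 1 · 118 ≡ 118 (mod 221).
Since 118 ≠ 1, base 8 is a Fermat witness: 221 is composite.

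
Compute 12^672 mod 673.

1

12^1 ≡ 12 (mod 673)
12^2 ≡ 12^2 = 144 ≡ 144 (mod 673)
12^4 ≡ 144^2 = 20736 ≡ 546 (mod 673)
12^8 ≡ 546^2 = 298116 ≡ 650 (mod 673)
12^16 ≡ 650^2 = 422500 ≡ 529 (mod 673)
12^32 ≡ 529^2 = 279841 ≡ 546 (mod 673)
12^64 ≡ 546^2 = 298116 ≡ 650 (mod 673)
12^128 ≡ 650^2 = 422500 ≡ 529 (mod 673)
12^256 ≡ 529^2 = 279841 ≡ 546 (mod 673)
12^512 ≡ 546^2 = 298116 ≡ 650 (mod 673)
672 = 512 + 128 + 32 in binary powers of 2.
So 12^672 ≡ 650 · 529 · 546 ≡ 1 (mod 673).
Since the result is 1, base 12 gives no evidence that 673 is composite.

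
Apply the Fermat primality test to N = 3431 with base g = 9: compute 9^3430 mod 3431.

9^1 ≡ 9 (mod 3431)
9^2 ≡ 9^2 = 81 ≡ 81 (mod 3431)
9^4 ≡ 81^2 = 6561 ≡ 3130 (mod 3431)
9^8 ≡ 3130^2 = 9796900 ≡ 1395 (mod 3431)
9^16 ≡ 1395^2 = 1946025 ≡ 648 (mod 3431)
9^32 ≡ 648^2 = 419904 ≡ 1322 (mod 3431)
9^64 ≡ 1322^2 = 1747684 ≡ 1305 (mod 3431)
9^128 ≡ 1305^2 = 1703025 ≡ 1249 (mod 3431)
9^256 ≡ 1249^2 = 1560001 ≡ 2327 (mod 3431)
9^512 ≡ 2327^2 = 5414929 ≡ 811 (mod 3431)
9^1024 ≡ 811^2 = 657721 ≡ 2400 (mod 3431)
9^2048 ≡ 2400^2 = 5760000 ≡ 2782 (mod 3431)
3430 = 2048 + 1024 + 256 + 64 + 32 + 4 + 2 in binary powers of 2.
So 9^3430 ≡ 2782 · 2400 · 2327 · 1305 · 1322 · 3130 · 81 ≡ 2327 (mod 3431).
Since 2327 ≠ 1, base 9 is a Fermat witness: 3431 is composite.

2327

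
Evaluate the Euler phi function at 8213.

7980

Factor: 8213 = 43 · 191.
φ(8213) = (43−1) · (191−1) = 42 · 190 = 7980.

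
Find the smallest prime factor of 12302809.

71

12302809 is odd.
Digit sum 25, not divisible by 3.
Ends in 9: not divisible by 5.
7: 12302809 = 7·1757544 + 1
11: 12302809 = 11·1118437 + 2
13: 12302809 = 13·946369 + 12
17: 12302809 = 17·723694 + 11
19: 12302809 = 19·647516 + 5
23: 12302809 = 23·534904 + 17
29: 12302809 = 29·424234 + 23
31: 12302809 = 31·396864 + 25
37: 12302809 = 37·332508 + 13
41: 12302809 = 41·300068 + 21
43: 12302809 = 43·286111 + 36
47: 12302809 = 47·261761 + 42
53: 12302809 = 53·232128 + 25
59: 12302809 = 59·208522 + 11
61: 12302809 = 61·201685 + 24
67: 12302809 = 67·183624 + 1
71: 12302809 = 71·173279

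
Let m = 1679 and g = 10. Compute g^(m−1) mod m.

995

10^1 ≡ 10 (mod 1679)
10^2 ≡ 10^2 = 100 ≡ 100 (mod 1679)
10^4 ≡ 100^2 = 10000 ≡ 1605 (mod 1679)
10^8 ≡ 1605^2 = 2576025 ≡ 439 (mod 1679)
10^16 ≡ 439^2 = 192721 ≡ 1315 (mod 1679)
10^32 ≡ 1315^2 = 1729225 ≡ 1534 (mod 1679)
10^64 ≡ 1534^2 = 2353156 ≡ 877 (mod 1679)
10^128 ≡ 877^2 = 769129 ≡ 147 (mod 1679)
10^256 ≡ 147^2 = 21609 ≡ 1461 (mod 1679)
10^512 ≡ 1461^2 = 2134521 ≡ 512 (mod 1679)
10^1024 ≡ 512^2 = 262144 ≡ 220 (mod 1679)
1678 = 1024 + 512 + 128 + 8 + 4 + 2 in binary powers of 2.
So 10^1678 ≡ 220 · 512 · 147 · 439 · 1605 · 100 ≡ 995 (mod 1679).
Since 995 ≠ 1, base 10 is a Fermat witness: 1679 is composite.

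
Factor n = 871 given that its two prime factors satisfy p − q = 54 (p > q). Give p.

Since p = q + 54, we have 871 = q(q + 54), so q² + 54q − 871 = 0.
Discriminant: 54² + 4·871 = 2916 + 3484 = 6400; √6400 = 80.
q = (−54 + 80)/2 = 13, and p = q + 54 = 67.
Check: 13 · 67 = 871.

67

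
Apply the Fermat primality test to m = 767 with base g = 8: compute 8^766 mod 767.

285

8^1 ≡ 8 (mod 767)
8^2 ≡ 8^2 = 64 ≡ 64 (mod 767)
8^4 ≡ 64^2 = 4096 ≡ 261 (mod 767)
8^8 ≡ 261^2 = 68121 ≡ 625 (mod 767)
8^16 ≡ 625^2 = 390625 ≡ 222 (mod 767)
8^32 ≡ 222^2 = 49284 ≡ 196 (mod 767)
8^64 ≡ 196^2 = 38416 ≡ 66 (mod 767)
8^128 ≡ 66^2 = 4356 ≡ 521 (mod 767)
8^256 ≡ 521^2 = 271441 ≡ 690 (mod 767)
8^512 ≡ 690^2 = 476100 ≡ 560 (mod 767)
766 = 512 + 128 + 64 + 32 + 16 + 8 + 4 + 2 in binary powers of 2.
So 8^766 ≡ 560 · 521 · 66 · 196 · 222 · 625 · 261 · 64 ≡ 285 (mod 767).
Since 285 ≠ 1, base 8 is a Fermat witness: 767 is composite.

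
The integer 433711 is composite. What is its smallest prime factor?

433711 is odd.
Digit sum 19, not divisible by 3.
Ends in 1: not divisible by 5.
7: 433711 = 7·61958 + 5
11: 433711 = 11·39428 + 3
13: 433711 = 13·33362 + 5
17: 433711 = 17·25512 + 7
19: 433711 = 19·22826 + 17
23: 433711 = 23·18857

23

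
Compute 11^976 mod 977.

11^1 ≡ 11 (mod 977)
11^2 ≡ 11^2 = 121 ≡ 121 (mod 977)
11^4 ≡ 121^2 = 14641 ≡ 963 (mod 977)
11^8 ≡ 963^2 = 927369 ≡ 196 (mod 977)
11^16 ≡ 196^2 = 38416 ≡ 313 (mod 977)
11^32 ≡ 313^2 = 97969 ≡ 269 (mod 977)
11^64 ≡ 269^2 = 72361 ≡ 63 (mod 977)
11^128 ≡ 63^2 = 3969 ≡ 61 (mod 977)
11^256 ≡ 61^2 = 3721 ≡ 790 (mod 977)
11^512 ≡ 790^2 = 624100 ≡ 774 (mod 977)
976 = 512 + 256 + 128 + 64 + 16 in binary powers of 2.
So 11^976 ≡ 774 · 790 · 61 · 63 · 313 ≡ 1 (mod 977).
Since the result is 1, base 11 gives no evidence that 977 is composite.

1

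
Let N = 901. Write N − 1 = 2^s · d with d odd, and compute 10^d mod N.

901 − 1 = 900 = 2^2 · 225, so d = 225.
10^1 ≡ 10 (mod 901)
10^2 ≡ 10^2 = 100 ≡ 100 (mod 901)
10^4 ≡ 100^2 = 10000 ≡ 89 (mod 901)
10^8 ≡ 89^2 = 7921 ≡ 713 (mod 901)
10^16 ≡ 713^2 = 508369 ≡ 205 (mod 901)
10^32 ≡ 205^2 = 42025 ≡ 579 (mod 901)
10^64 ≡ 579^2 = 335241 ≡ 69 (mod 901)
10^128 ≡ 69^2 = 4761 ≡ 256 (mod 901)
225 = 128 + 64 + 32 + 1 in binary powers of 2.
So 10^225 ≡ 256 · 69 · 579 · 10 ≡ 248 (mod 901).
Squaring chain: 248 → 236; never reaches −1, so base 10 is a Miller–Rabin witness that 901 is composite.

248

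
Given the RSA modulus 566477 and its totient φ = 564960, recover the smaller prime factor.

661

φ(n) = (p−1)(q−1) = n − (p+q) + 1, so p + q = 566477 − 564960 + 1 = 1518.
p and q are the roots of t² − 1518t + 566477 = 0.
Discriminant: 1518² − 4·566477 = 2304324 − 2265908 = 38416; √38416 = 196.
q = (1518 − 196)/2 = 661, p = (1518 + 196)/2 = 857.
Check: 661 · 857 = 566477.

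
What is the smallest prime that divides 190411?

13

190411 is odd.
Digit sum 16, not divisible by 3.
Ends in 1: not divisible by 5.
7: 190411 = 7·27201 + 4
11: 190411 = 11·17310 + 1
13: 190411 = 13·14647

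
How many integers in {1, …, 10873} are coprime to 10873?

Factor: 10873 = 83 · 131.
φ(10873) = (83−1) · (131−1) = 82 · 130 = 10660.

10660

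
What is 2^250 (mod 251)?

1

2^1 ≡ 2 (mod 251)
2^2 ≡ 2^2 = 4 ≡ 4 (mod 251)
2^4 ≡ 4^2 = 16 ≡ 16 (mod 251)
2^8 ≡ 16^2 = 256 ≡ 5 (mod 251)
2^16 ≡ 5^2 = 25 ≡ 25 (mod 251)
2^32 ≡ 25^2 = 625 ≡ 123 (mod 251)
2^64 ≡ 123^2 = 15129 ≡ 69 (mod 251)
2^128 ≡ 69^2 = 4761 ≡ 243 (mod 251)
250 = 128 + 64 + 32 + 16 + 8 + 2 in binary powers of 2.
So 2^250 ≡ 243 · 69 · 123 · 25 · 5 · 4 ≡ 1 (mod 251).
Since the result is 1, base 2 gives no evidence that 251 is composite.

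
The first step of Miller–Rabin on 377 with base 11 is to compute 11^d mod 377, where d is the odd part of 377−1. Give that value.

377 − 1 = 376 = 2^3 · 47, so d = 47.
11^1 ≡ 11 (mod 377)
11^2 ≡ 11^2 = 121 ≡ 121 (mod 377)
11^4 ≡ 121^2 = 14641 ≡ 315 (mod 377)
11^8 ≡ 315^2 = 99225 ≡ 74 (mod 377)
11^16 ≡ 74^2 = 5476 ≡ 198 (mod 377)
11^32 ≡ 198^2 = 39204 ≡ 373 (mod 377)
47 = 32 + 8 + 4 + 2 + 1 in binary powers of 2.
So 11^47 ≡ 373 · 74 · 315 · 121 · 11 ≡ 305 (mod 377).
Squaring chain: 305 → 283 → 165; never reaches −1, so base 11 is a Miller–Rabin witness that 377 is composite.

305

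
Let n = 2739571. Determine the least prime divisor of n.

61

2739571 is odd.
Digit sum 34, not divisible by 3.
Ends in 1: not divisible by 5.
7: 2739571 = 7·391367 + 2
11: 2739571 = 11·249051 + 10
13: 2739571 = 13·210736 + 3
17: 2739571 = 17·161151 + 4
19: 2739571 = 19·144187 + 18
23: 2739571 = 23·119111 + 18
29: 2739571 = 29·94467 + 28
31: 2739571 = 31·88373 + 8
37: 2739571 = 37·74042 + 17
41: 2739571 = 41·66818 + 33
43: 2739571 = 43·63710 + 41
47: 2739571 = 47·58288 + 35
53: 2739571 = 53·51690 + 1
59: 2739571 = 59·46433 + 24
61: 2739571 = 61·44911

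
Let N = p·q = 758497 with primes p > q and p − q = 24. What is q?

859

Since p = q + 24, we have 758497 = q(q + 24), so q² + 24q − 758497 = 0.
Discriminant: 24² + 4·758497 = 576 + 3033988 = 3034564; √3034564 = 1742.
q = (−24 + 1742)/2 = 859, and p = q + 24 = 883.
Check: 859 · 883 = 758497.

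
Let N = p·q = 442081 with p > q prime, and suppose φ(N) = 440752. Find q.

653

φ(n) = (p−1)(q−1) = n − (p+q) + 1, so p + q = 442081 − 440752 + 1 = 1330.
p and q are the roots of t² − 1330t + 442081 = 0.
Discriminant: 1330² − 4·442081 = 1768900 − 1768324 = 576; √576 = 24.
q = (1330 − 24)/2 = 653, p = (1330 + 24)/2 = 677.
Check: 653 · 677 = 442081.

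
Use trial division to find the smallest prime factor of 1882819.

1882819 is odd.
Digit sum 37, not divisible by 3.
Ends in 9: not divisible by 5.
7: 1882819 = 7·268974 + 1
11: 1882819 = 11·171165 + 4
13: 1882819 = 13·144832 + 3
17: 1882819 = 17·110754 + 1
19: 1882819 = 19·99095 + 14
23: 1882819 = 23·81861 + 16
29: 1882819 = 29·64924 + 23
31: 1882819 = 31·60736 + 3
37: 1882819 = 37·50887

37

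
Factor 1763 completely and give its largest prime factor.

1763 = 41 · 43
43 is prime.
So 1763 = 41 · 43; the largest prime factor is 43.

43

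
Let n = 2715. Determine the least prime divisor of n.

3

2715 is odd.
Digit sum 15, divisible by 3.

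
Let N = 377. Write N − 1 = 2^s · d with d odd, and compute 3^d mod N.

377 − 1 = 376 = 2^3 · 47, so d = 47.
3^1 ≡ 3 (mod 377)
3^2 ≡ 3^2 = 9 ≡ 9 (mod 377)
3^4 ≡ 9^2 = 81 ≡ 81 (mod 377)
3^8 ≡ 81^2 = 6561 ≡ 152 (mod 377)
3^16 ≡ 152^2 = 23104 ≡ 107 (mod 377)
3^32 ≡ 107^2 = 11449 ≡ 139 (mod 377)
47 = 32 + 8 + 4 + 2 + 1 in binary powers of 2.
So 3^47 ≡ 139 · 152 · 81 · 9 · 3 ≡ 308 (mod 377).
Squaring chain: 308 → 237 → 373; never reaches −1, so base 3 is a Miller–Rabin witness that 377 is composite.

308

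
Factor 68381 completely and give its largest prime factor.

61

68381 = 19 · 3599
3599 = 59 · 61
61 is prime.
So 68381 = 19 · 59 · 61; the largest prime factor is 61.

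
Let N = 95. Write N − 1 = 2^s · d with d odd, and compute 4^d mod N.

54

95 − 1 = 94 = 2^1 · 47, so d = 47.
4^1 ≡ 4 (mod 95)
4^2 ≡ 4^2 = 16 ≡ 16 (mod 95)
4^4 ≡ 16^2 = 256 ≡ 66 (mod 95)
4^8 ≡ 66^2 = 4356 ≡ 81 (mod 95)
4^16 ≡ 81^2 = 6561 ≡ 6 (mod 95)
4^32 ≡ 6^2 = 36 ≡ 36 (mod 95)
47 = 32 + 8 + 4 + 2 + 1 in binary powers of 2.
So 4^47 ≡ 36 · 81 · 66 · 16 · 4 ≡ 54 (mod 95).
Squaring chain: 54; never reaches −1, so base 4 is a Miller–Rabin witness that 95 is composite.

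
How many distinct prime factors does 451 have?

2

451 = 11 · 41
451 = 11 · 41, which has 2 distinct prime factors.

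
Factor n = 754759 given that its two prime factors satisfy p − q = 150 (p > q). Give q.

Since p = q + 150, we have 754759 = q(q + 150), so q² + 150q − 754759 = 0.
Discriminant: 150² + 4·754759 = 22500 + 3019036 = 3041536; √3041536 = 1744.
q = (−150 + 1744)/2 = 797, and p = q + 150 = 947.
Check: 797 · 947 = 754759.

797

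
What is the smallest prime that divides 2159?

2159 is odd.
Digit sum 17, not divisible by 3.
Ends in 9: not divisible by 5.
7: 2159 = 7·308 + 3
11: 2159 = 11·196 + 3
13: 2159 = 13·166 + 1
17: 2159 = 17·127

17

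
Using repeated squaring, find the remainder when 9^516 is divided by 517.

383

9^1 ≡ 9 (mod 517)
9^2 ≡ 9^2 = 81 ≡ 81 (mod 517)
9^4 ≡ 81^2 = 6561 ≡ 357 (mod 517)
9^8 ≡ 357^2 = 127449 ≡ 267 (mod 517)
9^16 ≡ 267^2 = 71289 ≡ 460 (mod 517)
9^32 ≡ 460^2 = 211600 ≡ 147 (mod 517)
9^64 ≡ 147^2 = 21609 ≡ 412 (mod 517)
9^128 ≡ 412^2 = 169744 ≡ 168 (mod 517)
9^256 ≡ 168^2 = 28224 ≡ 306 (mod 517)
9^512 ≡ 306^2 = 93636 ≡ 59 (mod 517)
516 = 512 + 4 in binary powers of 2.
So 9^516 ≡ 59 · 357 ≡ 383 (mod 517).
Since 383 ≠ 1, base 9 is a Fermat witness: 517 is composite.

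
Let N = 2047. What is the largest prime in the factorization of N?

2047 = 23 · 89
89 is prime.
So 2047 = 23 · 89; the largest prime factor is 89.

89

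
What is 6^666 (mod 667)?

81

6^1 ≡ 6 (mod 667)
6^2 ≡ 6^2 = 36 ≡ 36 (mod 667)
6^4 ≡ 36^2 = 1296 ≡ 629 (mod 667)
6^8 ≡ 629^2 = 395641 ≡ 110 (mod 667)
6^16 ≡ 110^2 = 12100 ≡ 94 (mod 667)
6^32 ≡ 94^2 = 8836 ≡ 165 (mod 667)
6^64 ≡ 165^2 = 27225 ≡ 545 (mod 667)
6^128 ≡ 545^2 = 297025 ≡ 210 (mod 667)
6^256 ≡ 210^2 = 44100 ≡ 78 (mod 667)
6^512 ≡ 78^2 = 6084 ≡ 81 (mod 667)
666 = 512 + 128 + 16 + 8 + 2 in binary powers of 2.
So 6^666 ≡ 81 · 210 · 94 · 110 · 36 ≡ 81 (mod 667).
Since 81 ≠ 1, base 6 is a Fermat witness: 667 is composite.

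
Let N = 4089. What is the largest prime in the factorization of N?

4089 = 3 · 1363
1363 = 29 · 47
47 is prime.
So 4089 = 3 · 29 · 47; the largest prime factor is 47.

47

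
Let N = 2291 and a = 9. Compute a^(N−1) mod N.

426

9^1 ≡ 9 (mod 2291)
9^2 ≡ 9^2 = 81 ≡ 81 (mod 2291)
9^4 ≡ 81^2 = 6561 ≡ 1979 (mod 2291)
9^8 ≡ 1979^2 = 3916441 ≡ 1122 (mod 2291)
9^16 ≡ 1122^2 = 1258884 ≡ 1125 (mod 2291)
9^32 ≡ 1125^2 = 1265625 ≡ 993 (mod 2291)
9^64 ≡ 993^2 = 986049 ≡ 919 (mod 2291)
9^128 ≡ 919^2 = 844561 ≡ 1473 (mod 2291)
9^256 ≡ 1473^2 = 2169729 ≡ 152 (mod 2291)
9^512 ≡ 152^2 = 23104 ≡ 194 (mod 2291)
9^1024 ≡ 194^2 = 37636 ≡ 980 (mod 2291)
9^2048 ≡ 980^2 = 960400 ≡ 471 (mod 2291)
2290 = 2048 + 128 + 64 + 32 + 16 + 2 in binary powers of 2.
So 9^2290 ≡ 471 · 1473 · 919 · 993 · 1125 · 81 ≡ 426 (mod 2291).
Since 426 ≠ 1, base 9 is a Fermat witness: 2291 is composite.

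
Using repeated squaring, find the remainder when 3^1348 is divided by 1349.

3^1 ≡ 3 (mod 1349)
3^2 ≡ 3^2 = 9 ≡ 9 (mod 1349)
3^4 ≡ 9^2 = 81 ≡ 81 (mod 1349)
3^8 ≡ 81^2 = 6561 ≡ 1165 (mod 1349)
3^16 ≡ 1165^2 = 1357225 ≡ 131 (mod 1349)
3^32 ≡ 131^2 = 17161 ≡ 973 (mod 1349)
3^64 ≡ 973^2 = 946729 ≡ 1080 (mod 1349)
3^128 ≡ 1080^2 = 1166400 ≡ 864 (mod 1349)
3^256 ≡ 864^2 = 746496 ≡ 499 (mod 1349)
3^512 ≡ 499^2 = 249001 ≡ 785 (mod 1349)
3^1024 ≡ 785^2 = 616225 ≡ 1081 (mod 1349)
1348 = 1024 + 256 + 64 + 4 in binary powers of 2.
So 3^1348 ≡ 1081 · 499 · 1080 · 81 ≡ 682 (mod 1349).
Since 682 ≠ 1, base 3 is a Fermat witness: 1349 is composite.

682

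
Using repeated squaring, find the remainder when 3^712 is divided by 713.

3^1 ≡ 3 (mod 713)
3^2 ≡ 3^2 = 9 ≡ 9 (mod 713)
3^4 ≡ 9^2 = 81 ≡ 81 (mod 713)
3^8 ≡ 81^2 = 6561 ≡ 144 (mod 713)
3^16 ≡ 144^2 = 20736 ≡ 59 (mod 713)
3^32 ≡ 59^2 = 3481 ≡ 629 (mod 713)
3^64 ≡ 629^2 = 395641 ≡ 639 (mod 713)
3^128 ≡ 639^2 = 408321 ≡ 485 (mod 713)
3^256 ≡ 485^2 = 235225 ≡ 648 (mod 713)
3^512 ≡ 648^2 = 419904 ≡ 660 (mod 713)
712 = 512 + 128 + 64 + 8 in binary powers of 2.
So 3^712 ≡ 660 · 485 · 639 · 144 ≡ 696 (mod 713).
Since 696 ≠ 1, base 3 is a Fermat witness: 713 is composite.

696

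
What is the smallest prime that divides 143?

11

143 is odd.
Digit sum 8, not divisible by 3.
Ends in 3: not divisible by 5.
7: 143 = 7·20 + 3
11: 143 = 11·13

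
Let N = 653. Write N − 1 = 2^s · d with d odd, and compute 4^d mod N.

652

653 − 1 = 652 = 2^2 · 163, so d = 163.
4^1 ≡ 4 (mod 653)
4^2 ≡ 4^2 = 16 ≡ 16 (mod 653)
4^4 ≡ 16^2 = 256 ≡ 256 (mod 653)
4^8 ≡ 256^2 = 65536 ≡ 236 (mod 653)
4^16 ≡ 236^2 = 55696 ≡ 191 (mod 653)
4^32 ≡ 191^2 = 36481 ≡ 566 (mod 653)
4^64 ≡ 566^2 = 320356 ≡ 386 (mod 653)
4^128 ≡ 386^2 = 148996 ≡ 112 (mod 653)
163 = 128 + 32 + 2 + 1 in binary powers of 2.
So 4^163 ≡ 112 · 566 · 16 · 4 ≡ 652 (mod 653).
Since 4^d ≡ 652 (mod 653), base 4 does not prove 653 composite.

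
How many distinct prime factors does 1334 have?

1334 = 2 · 667
667 = 23 · 29
1334 = 2 · 23 · 29, which has 3 distinct prime factors.

3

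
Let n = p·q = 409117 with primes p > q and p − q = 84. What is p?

683

Since p = q + 84, we have 409117 = q(q + 84), so q² + 84q − 409117 = 0.
Discriminant: 84² + 4·409117 = 7056 + 1636468 = 1643524; √1643524 = 1282.
q = (−84 + 1282)/2 = 599, and p = q + 84 = 683.
Check: 599 · 683 = 409117.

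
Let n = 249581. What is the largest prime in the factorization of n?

97

249581 = 31 · 8051
8051 = 83 · 97
97 is prime.
So 249581 = 31 · 83 · 97; the largest prime factor is 97.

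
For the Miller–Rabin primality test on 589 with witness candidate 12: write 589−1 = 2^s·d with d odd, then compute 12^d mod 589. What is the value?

151

589 − 1 = 588 = 2^2 · 147, so d = 147.
12^1 ≡ 12 (mod 589)
12^2 ≡ 12^2 = 144 ≡ 144 (mod 589)
12^4 ≡ 144^2 = 20736 ≡ 121 (mod 589)
12^8 ≡ 121^2 = 14641 ≡ 505 (mod 589)
12^16 ≡ 505^2 = 255025 ≡ 577 (mod 589)
12^32 ≡ 577^2 = 332929 ≡ 144 (mod 589)
12^64 ≡ 144^2 = 20736 ≡ 121 (mod 589)
12^128 ≡ 121^2 = 14641 ≡ 505 (mod 589)
147 = 128 + 16 + 2 + 1 in binary powers of 2.
So 12^147 ≡ 505 · 577 · 144 · 12 ≡ 151 (mod 589).
Squaring chain: 151 → 419; never reaches −1, so base 12 is a Miller–Rabin witness that 589 is composite.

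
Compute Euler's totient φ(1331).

Factor: 1331 = 11^3.
φ(1331) = 11^2·(11−1) = 1210.

1210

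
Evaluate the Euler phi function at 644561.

617760

Factor: 644561 = 41 · 79 · 199.
φ(644561) = (41−1) · (79−1) · (199−1) = 40 · 78 · 198 = 617760.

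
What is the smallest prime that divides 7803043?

7803043 is odd.
Digit sum 25, not divisible by 3.
Ends in 3: not divisible by 5.
7: 7803043 = 7·1114720 + 3
11: 7803043 = 11·709367 + 6
13: 7803043 = 13·600234 + 1
17: 7803043 = 17·459002 + 9
19: 7803043 = 19·410686 + 9
23: 7803043 = 23·339262 + 17
29: 7803043 = 29·269070 + 13
31: 7803043 = 31·251711 + 2
37: 7803043 = 37·210893 + 2
41: 7803043 = 41·190318 + 5
43: 7803043 = 43·181466 + 5
47: 7803043 = 47·166022 + 9
53: 7803043 = 53·147227 + 12
59: 7803043 = 59·132254 + 57
61: 7803043 = 61·127918 + 45
67: 7803043 = 67·116463 + 22
71: 7803043 = 71·109902 + 1
73: 7803043 = 73·106891

73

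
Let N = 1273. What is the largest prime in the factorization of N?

67

1273 = 19 · 67
67 is prime.
So 1273 = 19 · 67; the largest prime factor is 67.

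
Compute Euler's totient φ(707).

600

Factor: 707 = 7 · 101.
φ(707) = (7−1) · (101−1) = 6 · 100 = 600.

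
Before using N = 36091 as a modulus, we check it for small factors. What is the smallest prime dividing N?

36091 is odd.
Digit sum 19, not divisible by 3.
Ends in 1: not divisible by 5.
7: 36091 = 7·5155 + 6
11: 36091 = 11·3281

11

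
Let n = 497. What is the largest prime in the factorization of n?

497 = 7 · 71
71 is prime.
So 497 = 7 · 71; the largest prime factor is 71.

71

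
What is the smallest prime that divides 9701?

89

9701 is odd.
Digit sum 17, not divisible by 3.
Ends in 1: not divisible by 5.
7: 9701 = 7·1385 + 6
11: 9701 = 11·881 + 10
13: 9701 = 13·746 + 3
17: 9701 = 17·570 + 11
19: 9701 = 19·510 + 11
23: 9701 = 23·421 + 18
29: 9701 = 29·334 + 15
31: 9701 = 31·312 + 29
37: 9701 = 37·262 + 7
41: 9701 = 41·236 + 25
43: 9701 = 43·225 + 26
47: 9701 = 47·206 + 19
53: 9701 = 53·183 + 2
59: 9701 = 59·164 + 25
61: 9701 = 61·159 + 2
67: 9701 = 67·144 + 53
71: 9701 = 71·136 + 45
73: 9701 = 73·132 + 65
79: 9701 = 79·122 + 63
83: 9701 = 83·116 + 73
89: 9701 = 89·109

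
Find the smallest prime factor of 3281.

3281 is odd.
Digit sum 14, not divisible by 3.
Ends in 1: not divisible by 5.
7: 3281 = 7·468 + 5
11: 3281 = 11·298 + 3
13: 3281 = 13·252 + 5
17: 3281 = 17·193

17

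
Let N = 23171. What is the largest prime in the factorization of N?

23171 = 17 · 1363
1363 = 29 · 47
47 is prime.
So 23171 = 17 · 29 · 47; the largest prime factor is 47.

47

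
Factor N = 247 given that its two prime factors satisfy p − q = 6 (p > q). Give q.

13

Since p = q + 6, we have 247 = q(q + 6), so q² + 6q − 247 = 0.
Discriminant: 6² + 4·247 = 36 + 988 = 1024; √1024 = 32.
q = (−6 + 32)/2 = 13, and p = q + 6 = 19.
Check: 13 · 19 = 247.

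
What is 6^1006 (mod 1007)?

6^1 ≡ 6 (mod 1007)
6^2 ≡ 6^2 = 36 ≡ 36 (mod 1007)
6^4 ≡ 36^2 = 1296 ≡ 289 (mod 1007)
6^8 ≡ 289^2 = 83521 ≡ 947 (mod 1007)
6^16 ≡ 947^2 = 896809 ≡ 579 (mod 1007)
6^32 ≡ 579^2 = 335241 ≡ 917 (mod 1007)
6^64 ≡ 917^2 = 840889 ≡ 44 (mod 1007)
6^128 ≡ 44^2 = 1936 ≡ 929 (mod 1007)
6^256 ≡ 929^2 = 863041 ≡ 42 (mod 1007)
6^512 ≡ 42^2 = 1764 ≡ 757 (mod 1007)
1006 = 512 + 256 + 128 + 64 + 32 + 8 + 4 + 2 in binary powers of 2.
So 6^1006 ≡ 757 · 42 · 929 · 44 · 917 · 947 · 289 · 36 ≡ 598 (mod 1007).
Since 598 ≠ 1, base 6 is a Fermat witness: 1007 is composite.

598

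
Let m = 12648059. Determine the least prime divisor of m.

67

12648059 is odd.
Digit sum 35, not divisible by 3.
Ends in 9: not divisible by 5.
7: 12648059 = 7·1806865 + 4
11: 12648059 = 11·1149823 + 6
13: 12648059 = 13·972927 + 8
17: 12648059 = 17·744003 + 8
19: 12648059 = 19·665687 + 6
23: 12648059 = 23·549915 + 14
29: 12648059 = 29·436139 + 28
31: 12648059 = 31·408001 + 28
37: 12648059 = 37·341839 + 16
41: 12648059 = 41·308489 + 10
43: 12648059 = 43·294140 + 39
47: 12648059 = 47·269107 + 30
53: 12648059 = 53·238642 + 33
59: 12648059 = 59·214373 + 52
61: 12648059 = 61·207345 + 14
67: 12648059 = 67·188777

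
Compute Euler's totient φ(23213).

Factor: 23213 = 139 · 167.
φ(23213) = (139−1) · (167−1) = 138 · 166 = 22908.

22908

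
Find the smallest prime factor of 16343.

59

16343 is odd.
Digit sum 17, not divisible by 3.
Ends in 3: not divisible by 5.
7: 16343 = 7·2334 + 5
11: 16343 = 11·1485 + 8
13: 16343 = 13·1257 + 2
17: 16343 = 17·961 + 6
19: 16343 = 19·860 + 3
23: 16343 = 23·710 + 13
29: 16343 = 29·563 + 16
31: 16343 = 31·527 + 6
37: 16343 = 37·441 + 26
41: 16343 = 41·398 + 25
43: 16343 = 43·380 + 3
47: 16343 = 47·347 + 34
53: 16343 = 53·308 + 19
59: 16343 = 59·277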